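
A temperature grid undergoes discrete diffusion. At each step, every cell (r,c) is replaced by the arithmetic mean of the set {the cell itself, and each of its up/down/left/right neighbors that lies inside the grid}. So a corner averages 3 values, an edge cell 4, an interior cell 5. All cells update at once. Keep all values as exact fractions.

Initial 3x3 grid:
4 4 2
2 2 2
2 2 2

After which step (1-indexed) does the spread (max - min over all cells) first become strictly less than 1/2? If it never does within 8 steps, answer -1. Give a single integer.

Step 1: max=10/3, min=2, spread=4/3
Step 2: max=53/18, min=2, spread=17/18
Step 3: max=3007/1080, min=191/90, spread=143/216
Step 4: max=172349/64800, min=2963/1350, spread=1205/2592
  -> spread < 1/2 first at step 4
Step 5: max=10075303/3888000, min=81541/36000, spread=10151/31104
Step 6: max=592229141/233280000, min=22449209/9720000, spread=85517/373248
Step 7: max=35065990927/13996800000, min=2734553671/1166400000, spread=720431/4478976
Step 8: max=2083230194669/839808000000, min=6904161863/2916000000, spread=6069221/53747712

Answer: 4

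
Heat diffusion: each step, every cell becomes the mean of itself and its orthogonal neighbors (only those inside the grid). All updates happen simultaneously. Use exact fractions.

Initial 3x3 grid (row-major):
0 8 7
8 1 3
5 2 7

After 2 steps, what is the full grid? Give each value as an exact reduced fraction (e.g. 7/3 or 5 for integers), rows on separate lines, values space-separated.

Answer: 77/18 74/15 29/6
547/120 403/100 189/40
49/12 343/80 49/12

Derivation:
After step 1:
  16/3 4 6
  7/2 22/5 9/2
  5 15/4 4
After step 2:
  77/18 74/15 29/6
  547/120 403/100 189/40
  49/12 343/80 49/12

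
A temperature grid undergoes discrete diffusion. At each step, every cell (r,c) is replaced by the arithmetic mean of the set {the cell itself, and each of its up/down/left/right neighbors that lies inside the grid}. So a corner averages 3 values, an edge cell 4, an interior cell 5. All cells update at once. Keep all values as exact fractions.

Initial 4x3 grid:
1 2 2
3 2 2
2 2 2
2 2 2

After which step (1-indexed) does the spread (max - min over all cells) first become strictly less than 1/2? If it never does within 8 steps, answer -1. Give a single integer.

Step 1: max=9/4, min=7/4, spread=1/2
Step 2: max=169/80, min=23/12, spread=47/240
  -> spread < 1/2 first at step 2
Step 3: max=5009/2400, min=9373/4800, spread=43/320
Step 4: max=44489/21600, min=85343/43200, spread=727/8640
Step 5: max=4424531/2160000, min=34443493/17280000, spread=63517/1152000
Step 6: max=39752711/19440000, min=310583963/155520000, spread=297509/6220800
Step 7: max=1188860087/583200000, min=18703315417/9331200000, spread=12737839/373248000
Step 8: max=35626884179/17496000000, min=1123613018603/559872000000, spread=131578201/4478976000

Answer: 2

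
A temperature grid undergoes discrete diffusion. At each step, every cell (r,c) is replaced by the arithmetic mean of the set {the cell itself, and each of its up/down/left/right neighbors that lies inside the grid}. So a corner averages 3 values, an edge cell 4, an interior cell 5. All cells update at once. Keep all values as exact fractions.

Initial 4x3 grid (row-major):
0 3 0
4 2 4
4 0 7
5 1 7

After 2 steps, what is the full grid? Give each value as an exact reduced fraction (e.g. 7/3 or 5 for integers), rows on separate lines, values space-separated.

Answer: 73/36 511/240 41/18
641/240 62/25 761/240
713/240 82/25 311/80
59/18 863/240 17/4

Derivation:
After step 1:
  7/3 5/4 7/3
  5/2 13/5 13/4
  13/4 14/5 9/2
  10/3 13/4 5
After step 2:
  73/36 511/240 41/18
  641/240 62/25 761/240
  713/240 82/25 311/80
  59/18 863/240 17/4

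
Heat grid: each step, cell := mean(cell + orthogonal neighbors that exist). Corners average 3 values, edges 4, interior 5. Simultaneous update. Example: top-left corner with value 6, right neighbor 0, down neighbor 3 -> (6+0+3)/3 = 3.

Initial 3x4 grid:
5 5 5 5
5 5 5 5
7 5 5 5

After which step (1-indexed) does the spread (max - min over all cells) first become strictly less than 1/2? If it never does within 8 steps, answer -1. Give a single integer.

Answer: 3

Derivation:
Step 1: max=17/3, min=5, spread=2/3
Step 2: max=50/9, min=5, spread=5/9
Step 3: max=581/108, min=5, spread=41/108
  -> spread < 1/2 first at step 3
Step 4: max=69017/12960, min=5, spread=4217/12960
Step 5: max=4097149/777600, min=18079/3600, spread=38417/155520
Step 6: max=244480211/46656000, min=362597/72000, spread=1903471/9331200
Step 7: max=14597789089/2799360000, min=10915759/2160000, spread=18038617/111974400
Step 8: max=873076182851/167961600000, min=984926759/194400000, spread=883978523/6718464000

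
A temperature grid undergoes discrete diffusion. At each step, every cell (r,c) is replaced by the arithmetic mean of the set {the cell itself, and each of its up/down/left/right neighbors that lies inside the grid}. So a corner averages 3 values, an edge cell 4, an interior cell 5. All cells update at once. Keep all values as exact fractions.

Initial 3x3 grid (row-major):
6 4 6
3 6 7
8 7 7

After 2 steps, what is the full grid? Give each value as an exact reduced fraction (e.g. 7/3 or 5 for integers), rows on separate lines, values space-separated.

Answer: 187/36 209/40 53/9
1289/240 603/100 737/120
25/4 127/20 41/6

Derivation:
After step 1:
  13/3 11/2 17/3
  23/4 27/5 13/2
  6 7 7
After step 2:
  187/36 209/40 53/9
  1289/240 603/100 737/120
  25/4 127/20 41/6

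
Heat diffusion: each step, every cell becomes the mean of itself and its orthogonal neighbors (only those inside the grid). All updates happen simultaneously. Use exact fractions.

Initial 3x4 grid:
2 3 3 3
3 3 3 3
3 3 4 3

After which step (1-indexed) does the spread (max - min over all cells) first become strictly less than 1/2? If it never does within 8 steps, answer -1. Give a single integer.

Answer: 3

Derivation:
Step 1: max=10/3, min=8/3, spread=2/3
Step 2: max=391/120, min=49/18, spread=193/360
Step 3: max=3451/1080, min=607/216, spread=52/135
  -> spread < 1/2 first at step 3
Step 4: max=102241/32400, min=371099/129600, spread=7573/25920
Step 5: max=1522871/486000, min=22547431/7776000, spread=363701/1555200
Step 6: max=181389833/58320000, min=1365988289/466560000, spread=681043/3732480
Step 7: max=2706096043/874800000, min=82512757051/27993600000, spread=163292653/1119744000
Step 8: max=323218210699/104976000000, min=4977119565809/1679616000000, spread=1554974443/13436928000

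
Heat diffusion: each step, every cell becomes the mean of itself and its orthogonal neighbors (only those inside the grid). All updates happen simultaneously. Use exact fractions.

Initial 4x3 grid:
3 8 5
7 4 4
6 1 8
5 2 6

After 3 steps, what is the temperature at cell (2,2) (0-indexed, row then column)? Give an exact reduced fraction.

Step 1: cell (2,2) = 19/4
Step 2: cell (2,2) = 293/60
Step 3: cell (2,2) = 3407/720
Full grid after step 3:
  1267/240 1877/360 1421/270
  2387/480 5969/1200 907/180
  6589/1440 5531/1200 3407/720
  9437/2160 6287/1440 4951/1080

Answer: 3407/720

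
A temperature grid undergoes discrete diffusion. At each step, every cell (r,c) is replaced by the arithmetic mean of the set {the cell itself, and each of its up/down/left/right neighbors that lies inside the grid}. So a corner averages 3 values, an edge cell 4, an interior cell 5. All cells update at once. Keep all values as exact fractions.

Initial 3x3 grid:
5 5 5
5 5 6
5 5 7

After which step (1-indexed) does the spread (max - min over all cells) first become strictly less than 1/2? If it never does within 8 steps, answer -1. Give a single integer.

Answer: 4

Derivation:
Step 1: max=6, min=5, spread=1
Step 2: max=23/4, min=5, spread=3/4
Step 3: max=4019/720, min=911/180, spread=25/48
Step 4: max=237353/43200, min=27691/5400, spread=211/576
  -> spread < 1/2 first at step 4
Step 5: max=4694297/864000, min=41409/8000, spread=1777/6912
Step 6: max=838918177/155520000, min=12669493/2430000, spread=14971/82944
Step 7: max=50075870419/9331200000, min=12223371511/2332800000, spread=126121/995328
Step 8: max=997999302131/186624000000, min=122674719407/23328000000, spread=1062499/11943936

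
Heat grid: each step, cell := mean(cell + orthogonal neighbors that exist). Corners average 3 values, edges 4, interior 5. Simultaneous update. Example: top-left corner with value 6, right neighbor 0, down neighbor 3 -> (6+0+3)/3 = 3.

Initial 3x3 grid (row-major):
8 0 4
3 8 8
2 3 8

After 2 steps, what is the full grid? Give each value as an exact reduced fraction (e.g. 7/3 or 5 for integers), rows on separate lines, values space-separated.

Answer: 167/36 64/15 16/3
959/240 269/50 163/30
79/18 373/80 223/36

Derivation:
After step 1:
  11/3 5 4
  21/4 22/5 7
  8/3 21/4 19/3
After step 2:
  167/36 64/15 16/3
  959/240 269/50 163/30
  79/18 373/80 223/36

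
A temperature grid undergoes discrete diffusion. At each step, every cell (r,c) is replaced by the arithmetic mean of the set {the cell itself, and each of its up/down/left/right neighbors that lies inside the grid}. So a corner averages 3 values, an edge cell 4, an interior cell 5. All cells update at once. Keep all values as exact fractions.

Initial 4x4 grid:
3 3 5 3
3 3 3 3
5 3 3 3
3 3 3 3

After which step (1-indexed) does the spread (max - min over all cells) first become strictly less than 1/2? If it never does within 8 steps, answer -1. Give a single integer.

Step 1: max=11/3, min=3, spread=2/3
Step 2: max=211/60, min=3, spread=31/60
Step 3: max=1831/540, min=3, spread=211/540
  -> spread < 1/2 first at step 3
Step 4: max=36143/10800, min=691/225, spread=119/432
Step 5: max=199517/60000, min=10441/3375, spread=125093/540000
Step 6: max=8072449/2430000, min=140971/45000, spread=92003/486000
Step 7: max=48270857/14580000, min=957353/303750, spread=2317913/14580000
Step 8: max=7231578757/2187000000, min=1156459357/364500000, spread=58564523/437400000

Answer: 3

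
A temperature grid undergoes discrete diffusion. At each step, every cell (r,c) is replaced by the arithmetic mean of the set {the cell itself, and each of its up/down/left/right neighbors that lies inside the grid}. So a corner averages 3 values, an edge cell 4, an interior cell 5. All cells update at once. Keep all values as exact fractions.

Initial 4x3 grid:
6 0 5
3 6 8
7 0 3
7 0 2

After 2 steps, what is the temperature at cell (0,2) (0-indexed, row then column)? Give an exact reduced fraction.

Answer: 169/36

Derivation:
Step 1: cell (0,2) = 13/3
Step 2: cell (0,2) = 169/36
Full grid after step 2:
  17/4 899/240 169/36
  323/80 437/100 989/240
  1057/240 327/100 817/240
  67/18 707/240 43/18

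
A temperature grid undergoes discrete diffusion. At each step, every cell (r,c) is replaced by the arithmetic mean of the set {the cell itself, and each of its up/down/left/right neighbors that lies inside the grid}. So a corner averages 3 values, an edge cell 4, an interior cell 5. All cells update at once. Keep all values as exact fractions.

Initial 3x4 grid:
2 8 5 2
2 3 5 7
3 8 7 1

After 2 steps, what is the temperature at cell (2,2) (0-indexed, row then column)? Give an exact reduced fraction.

Answer: 209/40

Derivation:
Step 1: cell (2,2) = 21/4
Step 2: cell (2,2) = 209/40
Full grid after step 2:
  11/3 187/40 587/120 161/36
  481/120 457/100 123/25 1129/240
  145/36 601/120 209/40 14/3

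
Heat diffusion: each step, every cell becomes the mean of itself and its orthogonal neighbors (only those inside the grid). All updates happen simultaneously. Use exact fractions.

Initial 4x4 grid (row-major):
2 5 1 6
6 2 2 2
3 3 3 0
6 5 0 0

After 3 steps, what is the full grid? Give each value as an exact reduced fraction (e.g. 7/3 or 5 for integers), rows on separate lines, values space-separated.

After step 1:
  13/3 5/2 7/2 3
  13/4 18/5 2 5/2
  9/2 16/5 8/5 5/4
  14/3 7/2 2 0
After step 2:
  121/36 209/60 11/4 3
  941/240 291/100 66/25 35/16
  937/240 82/25 201/100 107/80
  38/9 401/120 71/40 13/12
After step 3:
  7751/2160 5627/1800 1781/600 127/48
  25373/7200 19481/6000 4999/2000 1833/800
  27589/7200 3707/1200 4417/2000 3971/2400
  8257/2160 11357/3600 821/400 1007/720

Answer: 7751/2160 5627/1800 1781/600 127/48
25373/7200 19481/6000 4999/2000 1833/800
27589/7200 3707/1200 4417/2000 3971/2400
8257/2160 11357/3600 821/400 1007/720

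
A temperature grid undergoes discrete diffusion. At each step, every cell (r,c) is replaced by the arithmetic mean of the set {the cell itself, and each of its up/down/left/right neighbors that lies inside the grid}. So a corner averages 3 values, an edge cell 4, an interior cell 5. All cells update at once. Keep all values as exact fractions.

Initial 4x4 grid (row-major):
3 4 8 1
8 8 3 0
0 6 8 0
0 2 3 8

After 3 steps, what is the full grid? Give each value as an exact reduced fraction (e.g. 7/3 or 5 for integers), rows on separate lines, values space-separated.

Answer: 226/45 2417/480 9829/2400 2533/720
2239/480 2341/500 8767/2000 3967/1200
26401/7200 25147/6000 1199/300 13961/3600
6553/2160 12383/3600 14651/3600 205/54

Derivation:
After step 1:
  5 23/4 4 3
  19/4 29/5 27/5 1
  7/2 24/5 4 4
  2/3 11/4 21/4 11/3
After step 2:
  31/6 411/80 363/80 8/3
  381/80 53/10 101/25 67/20
  823/240 417/100 469/100 19/6
  83/36 101/30 47/12 155/36
After step 3:
  226/45 2417/480 9829/2400 2533/720
  2239/480 2341/500 8767/2000 3967/1200
  26401/7200 25147/6000 1199/300 13961/3600
  6553/2160 12383/3600 14651/3600 205/54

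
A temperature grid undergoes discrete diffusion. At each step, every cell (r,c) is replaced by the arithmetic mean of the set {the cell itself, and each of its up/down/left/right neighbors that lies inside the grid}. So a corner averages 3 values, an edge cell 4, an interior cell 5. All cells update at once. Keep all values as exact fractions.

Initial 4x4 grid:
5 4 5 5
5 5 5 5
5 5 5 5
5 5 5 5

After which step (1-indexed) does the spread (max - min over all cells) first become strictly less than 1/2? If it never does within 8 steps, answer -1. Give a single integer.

Step 1: max=5, min=14/3, spread=1/3
  -> spread < 1/2 first at step 1
Step 2: max=5, min=569/120, spread=31/120
Step 3: max=5, min=5189/1080, spread=211/1080
Step 4: max=5, min=523157/108000, spread=16843/108000
Step 5: max=44921/9000, min=4721357/972000, spread=130111/972000
Step 6: max=2692841/540000, min=142157633/29160000, spread=3255781/29160000
Step 7: max=2688893/540000, min=4273646309/874800000, spread=82360351/874800000
Step 8: max=483493559/97200000, min=128468683109/26244000000, spread=2074577821/26244000000

Answer: 1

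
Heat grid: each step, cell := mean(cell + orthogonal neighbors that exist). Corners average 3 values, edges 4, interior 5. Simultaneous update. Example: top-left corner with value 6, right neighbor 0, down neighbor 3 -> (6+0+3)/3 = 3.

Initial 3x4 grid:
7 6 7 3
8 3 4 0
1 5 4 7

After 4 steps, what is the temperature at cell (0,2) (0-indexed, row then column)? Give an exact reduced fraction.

Answer: 965981/216000

Derivation:
Step 1: cell (0,2) = 5
Step 2: cell (0,2) = 1061/240
Step 3: cell (0,2) = 33413/7200
Step 4: cell (0,2) = 965981/216000
Full grid after step 4:
  227177/43200 366347/72000 965981/216000 34021/8100
  4384249/864000 1691291/360000 263461/60000 191263/48000
  604631/129600 980791/216000 890731/216000 130109/32400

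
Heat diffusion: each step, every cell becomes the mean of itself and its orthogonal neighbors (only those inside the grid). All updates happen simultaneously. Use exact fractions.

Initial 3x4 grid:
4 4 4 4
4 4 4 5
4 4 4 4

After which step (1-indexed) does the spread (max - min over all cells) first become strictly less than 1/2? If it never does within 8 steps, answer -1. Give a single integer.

Step 1: max=13/3, min=4, spread=1/3
  -> spread < 1/2 first at step 1
Step 2: max=1027/240, min=4, spread=67/240
Step 3: max=9077/2160, min=4, spread=437/2160
Step 4: max=3613531/864000, min=4009/1000, spread=29951/172800
Step 5: max=32319821/7776000, min=13579/3375, spread=206761/1555200
Step 6: max=12897795571/3110400000, min=21765671/5400000, spread=14430763/124416000
Step 7: max=771603741689/186624000000, min=1745652727/432000000, spread=139854109/1492992000
Step 8: max=46212231890251/11197440000000, min=157371228977/38880000000, spread=7114543559/89579520000

Answer: 1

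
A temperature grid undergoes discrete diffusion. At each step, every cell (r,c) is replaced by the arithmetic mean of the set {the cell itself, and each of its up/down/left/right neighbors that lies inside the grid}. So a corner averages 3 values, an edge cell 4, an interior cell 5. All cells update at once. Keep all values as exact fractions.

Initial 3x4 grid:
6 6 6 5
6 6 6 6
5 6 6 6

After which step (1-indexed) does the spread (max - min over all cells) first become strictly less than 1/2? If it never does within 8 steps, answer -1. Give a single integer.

Step 1: max=6, min=17/3, spread=1/3
  -> spread < 1/2 first at step 1
Step 2: max=95/16, min=103/18, spread=31/144
Step 3: max=425/72, min=1255/216, spread=5/54
Step 4: max=9419/1600, min=151303/25920, spread=803/16200
Step 5: max=3047129/518400, min=9104987/1555200, spread=91/3888
Step 6: max=76124119/12960000, min=546988933/93312000, spread=5523619/466560000
Step 7: max=3652678583/622080000, min=32841307247/5598720000, spread=205/34992
Step 8: max=657362165791/111974400000, min=1971102297373/335923200000, spread=4921/1679616

Answer: 1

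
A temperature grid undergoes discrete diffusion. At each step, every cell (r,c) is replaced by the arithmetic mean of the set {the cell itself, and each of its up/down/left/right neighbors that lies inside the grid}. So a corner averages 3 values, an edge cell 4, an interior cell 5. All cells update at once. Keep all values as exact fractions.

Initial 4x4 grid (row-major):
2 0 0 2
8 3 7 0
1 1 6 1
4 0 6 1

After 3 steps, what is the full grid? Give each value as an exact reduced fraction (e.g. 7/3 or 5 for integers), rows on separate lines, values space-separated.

Answer: 3199/1080 4493/1800 4273/1800 1033/540
10561/3600 9277/3000 773/300 1117/450
10961/3600 427/150 1861/600 593/225
352/135 10451/3600 10163/3600 3131/1080

Derivation:
After step 1:
  10/3 5/4 9/4 2/3
  7/2 19/5 16/5 5/2
  7/2 11/5 21/5 2
  5/3 11/4 13/4 8/3
After step 2:
  97/36 319/120 221/120 65/36
  53/15 279/100 319/100 251/120
  163/60 329/100 297/100 341/120
  95/36 37/15 193/60 95/36
After step 3:
  3199/1080 4493/1800 4273/1800 1033/540
  10561/3600 9277/3000 773/300 1117/450
  10961/3600 427/150 1861/600 593/225
  352/135 10451/3600 10163/3600 3131/1080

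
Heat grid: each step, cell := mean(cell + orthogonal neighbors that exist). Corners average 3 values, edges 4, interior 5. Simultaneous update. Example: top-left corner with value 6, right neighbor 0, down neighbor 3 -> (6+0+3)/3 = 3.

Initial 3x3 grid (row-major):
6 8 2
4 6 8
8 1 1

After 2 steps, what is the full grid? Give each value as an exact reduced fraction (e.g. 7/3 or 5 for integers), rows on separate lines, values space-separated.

After step 1:
  6 11/2 6
  6 27/5 17/4
  13/3 4 10/3
After step 2:
  35/6 229/40 21/4
  163/30 503/100 1139/240
  43/9 64/15 139/36

Answer: 35/6 229/40 21/4
163/30 503/100 1139/240
43/9 64/15 139/36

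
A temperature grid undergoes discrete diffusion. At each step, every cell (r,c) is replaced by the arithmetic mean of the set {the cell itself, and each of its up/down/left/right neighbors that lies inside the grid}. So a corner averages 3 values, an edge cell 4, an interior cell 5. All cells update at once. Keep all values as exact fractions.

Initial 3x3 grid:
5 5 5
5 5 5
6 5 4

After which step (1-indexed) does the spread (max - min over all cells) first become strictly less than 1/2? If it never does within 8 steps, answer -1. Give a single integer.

Step 1: max=16/3, min=14/3, spread=2/3
Step 2: max=187/36, min=173/36, spread=7/18
  -> spread < 1/2 first at step 2
Step 3: max=2209/432, min=2111/432, spread=49/216
Step 4: max=35071/6912, min=34049/6912, spread=511/3456
Step 5: max=419029/82944, min=410411/82944, spread=4309/41472
Step 6: max=5012935/995328, min=4940345/995328, spread=36295/497664
Step 7: max=60025453/11943936, min=59413907/11943936, spread=305773/5971968
Step 8: max=719212111/143327232, min=714060209/143327232, spread=2575951/71663616

Answer: 2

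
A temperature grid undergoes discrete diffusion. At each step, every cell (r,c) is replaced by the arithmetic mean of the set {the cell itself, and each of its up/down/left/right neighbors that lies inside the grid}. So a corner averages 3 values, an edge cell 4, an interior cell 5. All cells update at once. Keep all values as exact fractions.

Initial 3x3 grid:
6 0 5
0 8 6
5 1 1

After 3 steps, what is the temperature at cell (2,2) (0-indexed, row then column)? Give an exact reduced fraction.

Answer: 1475/432

Derivation:
Step 1: cell (2,2) = 8/3
Step 2: cell (2,2) = 137/36
Step 3: cell (2,2) = 1475/432
Full grid after step 3:
  27/8 2291/576 1643/432
  697/192 163/48 145/36
  223/72 2075/576 1475/432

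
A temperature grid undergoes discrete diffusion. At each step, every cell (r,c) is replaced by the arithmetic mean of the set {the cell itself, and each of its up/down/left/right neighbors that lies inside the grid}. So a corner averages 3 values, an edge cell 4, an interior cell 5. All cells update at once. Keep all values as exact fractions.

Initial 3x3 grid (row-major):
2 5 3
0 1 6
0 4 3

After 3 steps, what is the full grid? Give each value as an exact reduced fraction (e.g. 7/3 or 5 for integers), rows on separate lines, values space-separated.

After step 1:
  7/3 11/4 14/3
  3/4 16/5 13/4
  4/3 2 13/3
After step 2:
  35/18 259/80 32/9
  457/240 239/100 309/80
  49/36 163/60 115/36
After step 3:
  2551/1080 4451/1600 959/270
  27359/14400 16933/6000 5201/1600
  4307/2160 1087/450 7037/2160

Answer: 2551/1080 4451/1600 959/270
27359/14400 16933/6000 5201/1600
4307/2160 1087/450 7037/2160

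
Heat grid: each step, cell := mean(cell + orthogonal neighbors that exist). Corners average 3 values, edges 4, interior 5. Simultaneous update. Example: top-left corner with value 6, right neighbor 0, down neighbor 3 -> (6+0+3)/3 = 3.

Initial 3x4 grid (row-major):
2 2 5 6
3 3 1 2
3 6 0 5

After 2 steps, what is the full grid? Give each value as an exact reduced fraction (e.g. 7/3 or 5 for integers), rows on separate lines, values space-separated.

After step 1:
  7/3 3 7/2 13/3
  11/4 3 11/5 7/2
  4 3 3 7/3
After step 2:
  97/36 71/24 391/120 34/9
  145/48 279/100 76/25 371/120
  13/4 13/4 79/30 53/18

Answer: 97/36 71/24 391/120 34/9
145/48 279/100 76/25 371/120
13/4 13/4 79/30 53/18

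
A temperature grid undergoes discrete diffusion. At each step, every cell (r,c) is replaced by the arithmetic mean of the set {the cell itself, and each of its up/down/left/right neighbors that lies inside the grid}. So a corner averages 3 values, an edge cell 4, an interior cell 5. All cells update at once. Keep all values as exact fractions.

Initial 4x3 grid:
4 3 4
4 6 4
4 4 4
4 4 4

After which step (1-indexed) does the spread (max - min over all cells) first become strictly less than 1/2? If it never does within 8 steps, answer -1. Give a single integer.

Step 1: max=9/2, min=11/3, spread=5/6
Step 2: max=437/100, min=947/240, spread=509/1200
  -> spread < 1/2 first at step 2
Step 3: max=526/125, min=811/200, spread=153/1000
Step 4: max=1504297/360000, min=4909/1200, spread=31597/360000
Step 5: max=13445177/3240000, min=985357/240000, spread=57143/1296000
Step 6: max=5369010457/1296000000, min=26680661/6480000, spread=10959419/432000000
Step 7: max=48245536487/11664000000, min=10682442451/2592000000, spread=69818183/4665600000
Step 8: max=19289630085217/4665600000000, min=96225598741/23328000000, spread=44510337017/4665600000000

Answer: 2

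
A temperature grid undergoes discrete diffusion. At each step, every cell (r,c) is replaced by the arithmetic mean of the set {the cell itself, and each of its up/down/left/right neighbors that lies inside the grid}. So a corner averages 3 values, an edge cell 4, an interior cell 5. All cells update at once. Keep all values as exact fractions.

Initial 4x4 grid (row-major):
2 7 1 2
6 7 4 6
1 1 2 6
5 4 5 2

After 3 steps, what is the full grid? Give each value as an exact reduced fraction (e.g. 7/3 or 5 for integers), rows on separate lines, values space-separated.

Answer: 79/18 1991/480 9547/2400 539/144
647/160 516/125 7721/2000 1577/400
26771/7200 21683/6000 11551/3000 13873/3600
1465/432 1601/450 1631/450 4213/1080

Derivation:
After step 1:
  5 17/4 7/2 3
  4 5 4 9/2
  13/4 3 18/5 4
  10/3 15/4 13/4 13/3
After step 2:
  53/12 71/16 59/16 11/3
  69/16 81/20 103/25 31/8
  163/48 93/25 357/100 493/120
  31/9 10/3 56/15 139/36
After step 3:
  79/18 1991/480 9547/2400 539/144
  647/160 516/125 7721/2000 1577/400
  26771/7200 21683/6000 11551/3000 13873/3600
  1465/432 1601/450 1631/450 4213/1080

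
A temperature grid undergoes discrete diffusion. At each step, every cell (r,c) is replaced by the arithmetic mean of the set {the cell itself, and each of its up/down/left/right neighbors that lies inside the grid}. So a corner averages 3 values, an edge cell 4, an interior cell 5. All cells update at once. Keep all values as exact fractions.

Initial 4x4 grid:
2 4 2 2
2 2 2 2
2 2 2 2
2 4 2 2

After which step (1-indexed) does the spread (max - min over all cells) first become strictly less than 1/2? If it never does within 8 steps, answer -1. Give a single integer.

Step 1: max=8/3, min=2, spread=2/3
Step 2: max=151/60, min=2, spread=31/60
Step 3: max=1291/540, min=313/150, spread=821/2700
  -> spread < 1/2 first at step 3
Step 4: max=38017/16200, min=9547/4500, spread=18239/81000
Step 5: max=226679/97200, min=290689/135000, spread=434573/2430000
Step 6: max=33769669/14580000, min=1759883/810000, spread=83671/583200
Step 7: max=1008347851/437400000, min=265802173/121500000, spread=257300141/2187000000
Step 8: max=5024744219/2187000000, min=8014525567/3645000000, spread=540072197/5467500000

Answer: 3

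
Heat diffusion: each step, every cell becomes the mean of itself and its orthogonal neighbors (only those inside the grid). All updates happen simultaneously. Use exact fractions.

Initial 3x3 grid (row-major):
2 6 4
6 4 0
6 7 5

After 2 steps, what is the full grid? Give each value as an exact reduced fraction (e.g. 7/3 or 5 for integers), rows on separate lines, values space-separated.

After step 1:
  14/3 4 10/3
  9/2 23/5 13/4
  19/3 11/2 4
After step 2:
  79/18 83/20 127/36
  201/40 437/100 911/240
  49/9 613/120 17/4

Answer: 79/18 83/20 127/36
201/40 437/100 911/240
49/9 613/120 17/4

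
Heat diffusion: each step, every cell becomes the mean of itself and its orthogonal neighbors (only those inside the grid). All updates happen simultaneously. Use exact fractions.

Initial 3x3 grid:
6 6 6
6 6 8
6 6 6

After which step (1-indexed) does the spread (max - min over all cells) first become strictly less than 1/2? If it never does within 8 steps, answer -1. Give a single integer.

Step 1: max=20/3, min=6, spread=2/3
Step 2: max=787/120, min=6, spread=67/120
Step 3: max=6917/1080, min=607/100, spread=1807/5400
  -> spread < 1/2 first at step 3
Step 4: max=2749963/432000, min=16561/2700, spread=33401/144000
Step 5: max=24557933/3888000, min=1663391/270000, spread=3025513/19440000
Step 6: max=9796126867/1555200000, min=89155949/14400000, spread=53531/497664
Step 7: max=585904925849/93312000000, min=24119116051/3888000000, spread=450953/5971968
Step 8: max=35101223560603/5598720000000, min=2900368610519/466560000000, spread=3799043/71663616

Answer: 3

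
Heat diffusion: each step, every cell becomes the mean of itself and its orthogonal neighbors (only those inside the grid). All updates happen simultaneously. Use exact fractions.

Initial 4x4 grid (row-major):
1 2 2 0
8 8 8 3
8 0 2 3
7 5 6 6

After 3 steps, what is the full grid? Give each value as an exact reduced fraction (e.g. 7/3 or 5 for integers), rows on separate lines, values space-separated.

Answer: 9637/2160 28939/7200 24571/7200 6601/2160
9091/1800 27079/6000 4679/1200 788/225
9649/1800 5939/1200 8601/2000 239/60
11941/2160 36091/7200 2197/480 3091/720

Derivation:
After step 1:
  11/3 13/4 3 5/3
  25/4 26/5 23/5 7/2
  23/4 23/5 19/5 7/2
  20/3 9/2 19/4 5
After step 2:
  79/18 907/240 751/240 49/18
  313/60 239/50 201/50 199/60
  349/60 477/100 17/4 79/20
  203/36 1231/240 361/80 53/12
After step 3:
  9637/2160 28939/7200 24571/7200 6601/2160
  9091/1800 27079/6000 4679/1200 788/225
  9649/1800 5939/1200 8601/2000 239/60
  11941/2160 36091/7200 2197/480 3091/720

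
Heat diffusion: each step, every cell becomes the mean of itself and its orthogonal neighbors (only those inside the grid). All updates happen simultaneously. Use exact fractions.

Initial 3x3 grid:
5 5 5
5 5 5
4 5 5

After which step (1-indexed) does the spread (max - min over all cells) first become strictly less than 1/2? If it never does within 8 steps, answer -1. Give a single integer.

Step 1: max=5, min=14/3, spread=1/3
  -> spread < 1/2 first at step 1
Step 2: max=5, min=85/18, spread=5/18
Step 3: max=5, min=1039/216, spread=41/216
Step 4: max=1789/360, min=62669/12960, spread=347/2592
Step 5: max=17843/3600, min=3781063/777600, spread=2921/31104
Step 6: max=2134517/432000, min=227451461/46656000, spread=24611/373248
Step 7: max=47943259/9720000, min=13678077967/2799360000, spread=207329/4478976
Step 8: max=2553198401/518400000, min=821778047549/167961600000, spread=1746635/53747712

Answer: 1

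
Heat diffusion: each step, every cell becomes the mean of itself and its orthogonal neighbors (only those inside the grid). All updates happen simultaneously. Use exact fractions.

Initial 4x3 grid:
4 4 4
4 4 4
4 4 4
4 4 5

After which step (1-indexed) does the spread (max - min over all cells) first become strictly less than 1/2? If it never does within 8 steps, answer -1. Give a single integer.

Answer: 1

Derivation:
Step 1: max=13/3, min=4, spread=1/3
  -> spread < 1/2 first at step 1
Step 2: max=77/18, min=4, spread=5/18
Step 3: max=905/216, min=4, spread=41/216
Step 4: max=107897/25920, min=4, spread=4217/25920
Step 5: max=6429949/1555200, min=28879/7200, spread=38417/311040
Step 6: max=384448211/93312000, min=578597/144000, spread=1903471/18662400
Step 7: max=22995869089/5598720000, min=17395759/4320000, spread=18038617/223948800
Step 8: max=1376960982851/335923200000, min=1568126759/388800000, spread=883978523/13436928000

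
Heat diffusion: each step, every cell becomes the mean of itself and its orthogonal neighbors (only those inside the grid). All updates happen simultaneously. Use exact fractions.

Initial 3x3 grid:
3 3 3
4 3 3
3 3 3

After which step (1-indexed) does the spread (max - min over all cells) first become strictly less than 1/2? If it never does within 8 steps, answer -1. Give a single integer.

Answer: 1

Derivation:
Step 1: max=10/3, min=3, spread=1/3
  -> spread < 1/2 first at step 1
Step 2: max=787/240, min=3, spread=67/240
Step 3: max=6917/2160, min=607/200, spread=1807/10800
Step 4: max=2749963/864000, min=16561/5400, spread=33401/288000
Step 5: max=24557933/7776000, min=1663391/540000, spread=3025513/38880000
Step 6: max=9796126867/3110400000, min=89155949/28800000, spread=53531/995328
Step 7: max=585904925849/186624000000, min=24119116051/7776000000, spread=450953/11943936
Step 8: max=35101223560603/11197440000000, min=2900368610519/933120000000, spread=3799043/143327232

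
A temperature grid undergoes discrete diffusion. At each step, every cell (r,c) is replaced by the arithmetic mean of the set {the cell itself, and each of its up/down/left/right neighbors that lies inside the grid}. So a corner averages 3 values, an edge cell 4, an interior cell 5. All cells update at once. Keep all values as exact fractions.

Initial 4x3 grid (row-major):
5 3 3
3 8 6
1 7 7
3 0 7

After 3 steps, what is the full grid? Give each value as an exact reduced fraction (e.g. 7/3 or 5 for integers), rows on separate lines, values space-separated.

Answer: 4637/1080 13387/2880 1789/360
1213/288 5783/1200 503/96
5599/1440 1803/400 7619/1440
1829/540 1349/320 2599/540

Derivation:
After step 1:
  11/3 19/4 4
  17/4 27/5 6
  7/2 23/5 27/4
  4/3 17/4 14/3
After step 2:
  38/9 1069/240 59/12
  1009/240 5 443/80
  821/240 49/10 1321/240
  109/36 297/80 47/9
After step 3:
  4637/1080 13387/2880 1789/360
  1213/288 5783/1200 503/96
  5599/1440 1803/400 7619/1440
  1829/540 1349/320 2599/540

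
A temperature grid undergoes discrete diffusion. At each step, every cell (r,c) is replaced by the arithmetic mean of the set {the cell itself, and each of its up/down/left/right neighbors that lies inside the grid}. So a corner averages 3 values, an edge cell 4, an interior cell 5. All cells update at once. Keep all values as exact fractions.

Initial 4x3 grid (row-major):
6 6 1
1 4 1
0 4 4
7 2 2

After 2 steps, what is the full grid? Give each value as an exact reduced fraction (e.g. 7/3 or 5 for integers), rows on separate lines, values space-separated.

After step 1:
  13/3 17/4 8/3
  11/4 16/5 5/2
  3 14/5 11/4
  3 15/4 8/3
After step 2:
  34/9 289/80 113/36
  797/240 31/10 667/240
  231/80 31/10 643/240
  13/4 733/240 55/18

Answer: 34/9 289/80 113/36
797/240 31/10 667/240
231/80 31/10 643/240
13/4 733/240 55/18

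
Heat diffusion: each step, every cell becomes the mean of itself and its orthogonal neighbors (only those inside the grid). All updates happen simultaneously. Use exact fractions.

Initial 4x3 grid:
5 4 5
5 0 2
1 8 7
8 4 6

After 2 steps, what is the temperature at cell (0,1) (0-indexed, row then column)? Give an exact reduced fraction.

Answer: 469/120

Derivation:
Step 1: cell (0,1) = 7/2
Step 2: cell (0,1) = 469/120
Full grid after step 2:
  131/36 469/120 32/9
  1003/240 351/100 1003/240
  199/48 511/100 227/48
  49/9 41/8 215/36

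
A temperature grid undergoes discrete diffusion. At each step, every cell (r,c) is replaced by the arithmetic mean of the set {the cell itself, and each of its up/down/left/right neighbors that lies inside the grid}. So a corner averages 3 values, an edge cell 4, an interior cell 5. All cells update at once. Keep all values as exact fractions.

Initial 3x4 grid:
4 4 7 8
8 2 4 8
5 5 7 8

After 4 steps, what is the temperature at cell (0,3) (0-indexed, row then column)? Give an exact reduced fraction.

Step 1: cell (0,3) = 23/3
Step 2: cell (0,3) = 245/36
Step 3: cell (0,3) = 3529/540
Step 4: cell (0,3) = 205211/32400
Full grid after step 4:
  649969/129600 570577/108000 630527/108000 205211/32400
  4404881/864000 1906849/360000 1064237/180000 1385339/216000
  223573/43200 391843/72000 1286929/216000 415747/64800

Answer: 205211/32400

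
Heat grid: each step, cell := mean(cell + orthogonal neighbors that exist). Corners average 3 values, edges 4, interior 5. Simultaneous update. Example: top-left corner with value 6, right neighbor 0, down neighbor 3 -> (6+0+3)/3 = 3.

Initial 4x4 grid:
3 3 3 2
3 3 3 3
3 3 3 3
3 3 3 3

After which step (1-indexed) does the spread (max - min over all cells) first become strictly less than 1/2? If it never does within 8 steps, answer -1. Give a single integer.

Answer: 1

Derivation:
Step 1: max=3, min=8/3, spread=1/3
  -> spread < 1/2 first at step 1
Step 2: max=3, min=49/18, spread=5/18
Step 3: max=3, min=607/216, spread=41/216
Step 4: max=3, min=18397/6480, spread=1043/6480
Step 5: max=3, min=557647/194400, spread=25553/194400
Step 6: max=53921/18000, min=16824541/5832000, spread=645863/5832000
Step 7: max=359029/120000, min=507238309/174960000, spread=16225973/174960000
Step 8: max=161299/54000, min=15268922017/5248800000, spread=409340783/5248800000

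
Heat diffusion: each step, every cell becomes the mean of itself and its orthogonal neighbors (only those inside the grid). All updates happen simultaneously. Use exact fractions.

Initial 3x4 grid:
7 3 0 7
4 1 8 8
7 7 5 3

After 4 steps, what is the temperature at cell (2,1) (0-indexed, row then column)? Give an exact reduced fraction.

Answer: 24421/4800

Derivation:
Step 1: cell (2,1) = 5
Step 2: cell (2,1) = 427/80
Step 3: cell (2,1) = 2401/480
Step 4: cell (2,1) = 24421/4800
Full grid after step 4:
  114139/25920 194789/43200 13391/2880 361/72
  822101/172800 337087/72000 180481/36000 88933/17280
  42773/8640 24421/4800 44513/8640 7003/1296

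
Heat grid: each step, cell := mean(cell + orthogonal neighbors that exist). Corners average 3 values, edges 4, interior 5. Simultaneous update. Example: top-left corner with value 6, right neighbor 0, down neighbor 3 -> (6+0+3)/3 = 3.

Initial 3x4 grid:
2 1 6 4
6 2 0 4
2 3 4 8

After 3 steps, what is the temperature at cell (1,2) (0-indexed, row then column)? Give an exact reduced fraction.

Step 1: cell (1,2) = 16/5
Step 2: cell (1,2) = 161/50
Step 3: cell (1,2) = 436/125
Full grid after step 3:
  1039/360 3541/1200 11783/3600 4121/1080
  10703/3600 4477/1500 436/125 2353/600
  3347/1080 11573/3600 13033/3600 4471/1080

Answer: 436/125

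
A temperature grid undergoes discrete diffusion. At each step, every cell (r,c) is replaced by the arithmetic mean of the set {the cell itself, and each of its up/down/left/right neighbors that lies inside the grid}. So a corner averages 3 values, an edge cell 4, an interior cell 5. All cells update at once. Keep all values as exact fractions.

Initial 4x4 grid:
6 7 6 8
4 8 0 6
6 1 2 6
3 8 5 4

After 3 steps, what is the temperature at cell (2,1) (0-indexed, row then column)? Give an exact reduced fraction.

Step 1: cell (2,1) = 5
Step 2: cell (2,1) = 391/100
Step 3: cell (2,1) = 14033/3000
Full grid after step 3:
  1177/216 20297/3600 19001/3600 5957/1080
  9541/1800 14183/3000 14831/3000 1091/225
  8197/1800 14033/3000 4203/1000 347/75
  1039/216 15749/3600 5447/1200 177/40

Answer: 14033/3000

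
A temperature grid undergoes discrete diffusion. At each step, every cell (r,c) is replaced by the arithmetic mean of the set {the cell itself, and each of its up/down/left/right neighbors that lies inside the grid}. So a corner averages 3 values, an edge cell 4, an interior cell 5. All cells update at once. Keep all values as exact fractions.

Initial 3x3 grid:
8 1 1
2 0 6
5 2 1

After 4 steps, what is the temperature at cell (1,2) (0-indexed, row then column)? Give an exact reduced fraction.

Step 1: cell (1,2) = 2
Step 2: cell (1,2) = 37/15
Step 3: cell (1,2) = 8711/3600
Step 4: cell (1,2) = 272471/108000
Full grid after step 4:
  379079/129600 1191259/432000 166177/64800
  2504893/864000 963241/360000 272471/108000
  40381/14400 190439/72000 3349/1350

Answer: 272471/108000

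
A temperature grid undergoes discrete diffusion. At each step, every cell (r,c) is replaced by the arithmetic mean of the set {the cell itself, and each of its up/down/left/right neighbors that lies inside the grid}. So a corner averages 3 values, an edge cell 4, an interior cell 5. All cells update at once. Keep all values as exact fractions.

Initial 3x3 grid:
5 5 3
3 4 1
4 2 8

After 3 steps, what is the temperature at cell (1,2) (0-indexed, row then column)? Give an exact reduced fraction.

Step 1: cell (1,2) = 4
Step 2: cell (1,2) = 41/12
Step 3: cell (1,2) = 2731/720
Full grid after step 3:
  1645/432 11189/2880 173/48
  2801/720 1451/400 2731/720
  263/72 5537/1440 793/216

Answer: 2731/720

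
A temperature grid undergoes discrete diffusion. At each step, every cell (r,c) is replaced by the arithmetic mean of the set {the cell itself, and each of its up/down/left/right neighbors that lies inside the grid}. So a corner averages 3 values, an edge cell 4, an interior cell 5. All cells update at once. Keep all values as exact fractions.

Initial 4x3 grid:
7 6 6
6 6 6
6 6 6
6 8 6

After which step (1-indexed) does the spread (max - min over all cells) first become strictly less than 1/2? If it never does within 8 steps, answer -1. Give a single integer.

Step 1: max=20/3, min=6, spread=2/3
Step 2: max=787/120, min=6, spread=67/120
Step 3: max=13879/2160, min=875/144, spread=377/1080
  -> spread < 1/2 first at step 3
Step 4: max=2755291/432000, min=9803/1600, spread=108481/432000
Step 5: max=24674231/3888000, min=15902759/2592000, spread=328037/1555200
Step 6: max=9828594331/1555200000, min=958040021/155520000, spread=248194121/1555200000
Step 7: max=88279917821/13996800000, min=19195882013/3110400000, spread=151875901/1119744000
Step 8: max=5284949895439/839808000000, min=3462976390501/559872000000, spread=289552991/2687385600

Answer: 3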